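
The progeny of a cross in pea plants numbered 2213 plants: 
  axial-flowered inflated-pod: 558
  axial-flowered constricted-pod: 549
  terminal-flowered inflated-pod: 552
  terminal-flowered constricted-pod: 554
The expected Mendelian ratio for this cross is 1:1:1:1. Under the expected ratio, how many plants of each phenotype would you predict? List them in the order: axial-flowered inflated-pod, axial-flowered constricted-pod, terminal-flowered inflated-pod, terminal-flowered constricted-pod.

553.25, 553.25, 553.25, 553.25

Expected counts for N = 2213 under a 1:1:1:1 ratio (total parts = 4):
  axial-flowered inflated-pod: 2213 × 1/4 = 553.25
  axial-flowered constricted-pod: 2213 × 1/4 = 553.25
  terminal-flowered inflated-pod: 2213 × 1/4 = 553.25
  terminal-flowered constricted-pod: 2213 × 1/4 = 553.25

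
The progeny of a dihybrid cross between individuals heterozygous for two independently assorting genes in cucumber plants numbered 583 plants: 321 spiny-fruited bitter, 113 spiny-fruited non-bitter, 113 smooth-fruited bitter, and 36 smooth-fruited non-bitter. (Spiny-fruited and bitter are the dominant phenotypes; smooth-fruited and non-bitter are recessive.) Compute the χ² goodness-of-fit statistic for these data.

0.401

A dihybrid F₂ with independent assortment and complete dominance at both loci gives a 9:3:3:1 phenotypic ratio.
Expected counts for N = 583 under a 9:3:3:1 ratio (total parts = 16):
  spiny-fruited bitter: 583 × 9/16 = 327.9375
  spiny-fruited non-bitter: 583 × 3/16 = 109.3125
  smooth-fruited bitter: 583 × 3/16 = 109.3125
  smooth-fruited non-bitter: 583 × 1/16 = 36.4375
χ² = Σ (O − E)² / E
  spiny-fruited bitter: (321 − 327.9375)² / 327.9375 = 0.1468
  spiny-fruited non-bitter: (113 − 109.3125)² / 109.3125 = 0.1244
  smooth-fruited bitter: (113 − 109.3125)² / 109.3125 = 0.1244
  smooth-fruited non-bitter: (36 − 36.4375)² / 36.4375 = 0.0053
χ² = 0.1468 + 0.1244 + 0.1244 + 0.0053 = 0.4009 ≈ 0.401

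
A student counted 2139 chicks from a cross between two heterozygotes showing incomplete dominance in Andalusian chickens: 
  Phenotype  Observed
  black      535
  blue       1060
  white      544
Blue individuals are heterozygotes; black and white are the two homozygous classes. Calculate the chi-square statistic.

With incomplete dominance, a heterozygote × heterozygote cross gives a 1:2:1 phenotypic ratio.
Expected counts for N = 2139 under a 1:2:1 ratio (total parts = 4):
  black: 2139 × 1/4 = 534.75
  blue: 2139 × 2/4 = 1069.5
  white: 2139 × 1/4 = 534.75
χ² = Σ (O − E)² / E
  black: (535 − 534.75)² / 534.75 = 0.0001
  blue: (1060 − 1069.5)² / 1069.5 = 0.0844
  white: (544 − 534.75)² / 534.75 = 0.1600
χ² = 0.0001 + 0.0844 + 0.1600 = 0.2445 ≈ 0.245

0.245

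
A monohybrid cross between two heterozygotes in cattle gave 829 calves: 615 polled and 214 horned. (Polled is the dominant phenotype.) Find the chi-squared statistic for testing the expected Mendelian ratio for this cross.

For a monohybrid cross between heterozygotes with complete dominance, the expected phenotypic ratio is 3:1.
Expected counts for N = 829 under a 3:1 ratio (total parts = 4):
  polled: 829 × 3/4 = 621.75
  horned: 829 × 1/4 = 207.25
χ² = Σ (O − E)² / E
  polled: (615 − 621.75)² / 621.75 = 0.0733
  horned: (214 − 207.25)² / 207.25 = 0.2198
χ² = 0.0733 + 0.2198 = 0.2931 ≈ 0.293

0.293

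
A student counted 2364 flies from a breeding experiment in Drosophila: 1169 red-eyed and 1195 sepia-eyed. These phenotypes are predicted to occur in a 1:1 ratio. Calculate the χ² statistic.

The 1:1 ratio has 2 parts, so with N = 2364 the expected counts are:
  red-eyed: 2364 × 1/2 = 1182
  sepia-eyed: 2364 × 1/2 = 1182
χ² = Σ (O − E)² / E
  red-eyed: (1169 − 1182)² / 1182 = 0.1430
  sepia-eyed: (1195 − 1182)² / 1182 = 0.1430
χ² = 0.1430 + 0.1430 = 0.286

0.286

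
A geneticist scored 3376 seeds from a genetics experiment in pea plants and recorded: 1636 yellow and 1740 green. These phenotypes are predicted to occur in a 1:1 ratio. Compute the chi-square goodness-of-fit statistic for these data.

Total ratio parts = 2. Expected numbers out of 3376:
  yellow: 3376 × 1/2 = 1688
  green: 3376 × 1/2 = 1688
χ² = Σ (O − E)² / E
  yellow: (1636 − 1688)² / 1688 = 1.6019
  green: (1740 − 1688)² / 1688 = 1.6019
χ² = 1.6019 + 1.6019 = 3.2038 ≈ 3.204

3.204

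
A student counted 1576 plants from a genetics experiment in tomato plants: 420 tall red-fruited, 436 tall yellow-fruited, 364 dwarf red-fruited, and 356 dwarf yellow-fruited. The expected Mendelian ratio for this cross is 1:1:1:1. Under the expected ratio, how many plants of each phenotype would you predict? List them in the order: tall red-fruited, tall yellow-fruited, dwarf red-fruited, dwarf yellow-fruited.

Total ratio parts = 4. Expected numbers out of 1576:
  tall red-fruited: 1576 × 1/4 = 394
  tall yellow-fruited: 1576 × 1/4 = 394
  dwarf red-fruited: 1576 × 1/4 = 394
  dwarf yellow-fruited: 1576 × 1/4 = 394

394, 394, 394, 394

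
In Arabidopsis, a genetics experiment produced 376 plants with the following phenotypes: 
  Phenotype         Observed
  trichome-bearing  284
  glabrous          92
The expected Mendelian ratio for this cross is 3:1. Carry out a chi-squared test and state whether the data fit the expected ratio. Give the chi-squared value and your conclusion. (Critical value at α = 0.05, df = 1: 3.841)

The 3:1 ratio has 4 parts, so with N = 376 the expected counts are:
  trichome-bearing: 376 × 3/4 = 282
  glabrous: 376 × 1/4 = 94
χ² = Σ (O − E)² / E
  trichome-bearing: (284 − 282)² / 282 = 0.0142
  glabrous: (92 − 94)² / 94 = 0.0426
χ² = 0.0142 + 0.0426 = 0.0568 ≈ 0.057
Degrees of freedom = 2 − 1 = 1; critical value at α = 0.05 is 3.841.
Since 0.057 < 3.841, we fail to reject the null hypothesis — the data are consistent with the 3:1 ratio.

0.057; consistent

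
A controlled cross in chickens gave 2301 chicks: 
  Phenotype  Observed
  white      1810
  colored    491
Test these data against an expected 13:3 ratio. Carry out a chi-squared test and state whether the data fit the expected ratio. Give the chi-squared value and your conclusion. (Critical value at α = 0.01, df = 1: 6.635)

10.121; not consistent

Expected counts for N = 2301 under a 13:3 ratio (total parts = 16):
  white: 2301 × 13/16 = 1869.5625
  colored: 2301 × 3/16 = 431.4375
χ² = Σ (O − E)² / E
  white: (1810 − 1869.5625)² / 1869.5625 = 1.8976
  colored: (491 − 431.4375)² / 431.4375 = 8.2230
χ² = 1.8976 + 8.2230 = 10.1206 ≈ 10.121
Degrees of freedom = 2 − 1 = 1; critical value at α = 0.01 is 6.635.
Since 10.121 > 6.635, we reject the null hypothesis — the data do not fit the 13:3 ratio.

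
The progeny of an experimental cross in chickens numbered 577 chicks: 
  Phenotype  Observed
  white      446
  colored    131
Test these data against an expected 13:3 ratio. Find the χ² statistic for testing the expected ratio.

5.920

Expected counts for N = 577 under a 13:3 ratio (total parts = 16):
  white: 577 × 13/16 = 468.8125
  colored: 577 × 3/16 = 108.1875
χ² = Σ (O − E)² / E
  white: (446 − 468.8125)² / 468.8125 = 1.1101
  colored: (131 − 108.1875)² / 108.1875 = 4.8103
χ² = 1.1101 + 4.8103 = 5.9204 ≈ 5.920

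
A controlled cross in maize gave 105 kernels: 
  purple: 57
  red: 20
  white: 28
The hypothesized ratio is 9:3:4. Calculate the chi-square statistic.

The 9:3:4 ratio has 16 parts, so with N = 105 the expected counts are:
  purple: 105 × 9/16 = 59.0625
  red: 105 × 3/16 = 19.6875
  white: 105 × 4/16 = 26.25
χ² = Σ (O − E)² / E
  purple: (57 − 59.0625)² / 59.0625 = 0.0720
  red: (20 − 19.6875)² / 19.6875 = 0.0050
  white: (28 − 26.25)² / 26.25 = 0.1167
χ² = 0.0720 + 0.0050 + 0.1167 = 0.1937 ≈ 0.194

0.194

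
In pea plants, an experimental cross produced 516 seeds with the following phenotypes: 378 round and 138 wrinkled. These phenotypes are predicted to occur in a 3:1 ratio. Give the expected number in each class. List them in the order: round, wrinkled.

Under the 3:1 hypothesis (Σ ratio = 4, N = 516):
  round: 516 × 3/4 = 387
  wrinkled: 516 × 1/4 = 129

387, 129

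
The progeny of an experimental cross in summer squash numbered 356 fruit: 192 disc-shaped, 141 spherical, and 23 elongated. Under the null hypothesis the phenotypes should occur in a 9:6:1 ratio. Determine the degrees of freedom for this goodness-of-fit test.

A goodness-of-fit test with 3 phenotype classes has df = 3 − 1 = 2.

2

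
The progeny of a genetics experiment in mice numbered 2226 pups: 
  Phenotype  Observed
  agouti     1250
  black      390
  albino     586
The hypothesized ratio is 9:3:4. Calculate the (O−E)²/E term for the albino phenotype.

Total ratio parts = 16. Expected numbers out of 2226:
  agouti: 2226 × 9/16 = 1252.125
  black: 2226 × 3/16 = 417.375
  albino: 2226 × 4/16 = 556.5
Contribution of albino: (586 − 556.5)² / 556.5 = 1.5638

1.564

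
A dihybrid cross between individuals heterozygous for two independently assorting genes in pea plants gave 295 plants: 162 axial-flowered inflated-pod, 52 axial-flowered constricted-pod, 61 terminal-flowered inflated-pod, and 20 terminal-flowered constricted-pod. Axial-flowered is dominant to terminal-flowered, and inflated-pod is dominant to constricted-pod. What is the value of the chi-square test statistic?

1.009

A dihybrid F₂ with independent assortment and complete dominance at both loci gives a 9:3:3:1 phenotypic ratio.
Total ratio parts = 16. Expected numbers out of 295:
  axial-flowered inflated-pod: 295 × 9/16 = 165.9375
  axial-flowered constricted-pod: 295 × 3/16 = 55.3125
  terminal-flowered inflated-pod: 295 × 3/16 = 55.3125
  terminal-flowered constricted-pod: 295 × 1/16 = 18.4375
χ² = Σ (O − E)² / E
  axial-flowered inflated-pod: (162 − 165.9375)² / 165.9375 = 0.0934
  axial-flowered constricted-pod: (52 − 55.3125)² / 55.3125 = 0.1984
  terminal-flowered inflated-pod: (61 − 55.3125)² / 55.3125 = 0.5848
  terminal-flowered constricted-pod: (20 − 18.4375)² / 18.4375 = 0.1324
χ² = 0.0934 + 0.1984 + 0.5848 + 0.1324 = 1.009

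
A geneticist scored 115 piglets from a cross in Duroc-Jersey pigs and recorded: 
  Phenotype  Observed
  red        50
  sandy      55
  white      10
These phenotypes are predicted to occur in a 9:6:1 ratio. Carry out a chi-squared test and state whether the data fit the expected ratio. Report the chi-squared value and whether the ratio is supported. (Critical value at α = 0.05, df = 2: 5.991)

7.705; not consistent

The 9:6:1 ratio has 16 parts, so with N = 115 the expected counts are:
  red: 115 × 9/16 = 64.6875
  sandy: 115 × 6/16 = 43.125
  white: 115 × 1/16 = 7.1875
χ² = Σ (O − E)² / E
  red: (50 − 64.6875)² / 64.6875 = 3.3348
  sandy: (55 − 43.125)² / 43.125 = 3.2699
  white: (10 − 7.1875)² / 7.1875 = 1.1005
χ² = 3.3348 + 3.2699 + 1.1005 = 7.7052 ≈ 7.705
Degrees of freedom = 3 − 1 = 2; critical value at α = 0.05 is 5.991.
Since 7.705 > 5.991, we reject the null hypothesis — the data do not fit the 9:6:1 ratio.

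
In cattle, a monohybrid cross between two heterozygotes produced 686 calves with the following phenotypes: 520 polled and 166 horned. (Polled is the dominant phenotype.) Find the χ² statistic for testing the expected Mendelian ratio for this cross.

0.235

For a monohybrid cross between heterozygotes with complete dominance, the expected phenotypic ratio is 3:1.
Under the 3:1 hypothesis (Σ ratio = 4, N = 686):
  polled: 686 × 3/4 = 514.5
  horned: 686 × 1/4 = 171.5
χ² = Σ (O − E)² / E
  polled: (520 − 514.5)² / 514.5 = 0.0588
  horned: (166 − 171.5)² / 171.5 = 0.1764
χ² = 0.0588 + 0.1764 = 0.2352 ≈ 0.235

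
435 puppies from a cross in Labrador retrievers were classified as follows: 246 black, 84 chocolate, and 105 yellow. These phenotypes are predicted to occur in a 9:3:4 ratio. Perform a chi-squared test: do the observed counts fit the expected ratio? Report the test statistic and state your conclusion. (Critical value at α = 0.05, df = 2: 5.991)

The 9:3:4 ratio has 16 parts, so with N = 435 the expected counts are:
  black: 435 × 9/16 = 244.6875
  chocolate: 435 × 3/16 = 81.5625
  yellow: 435 × 4/16 = 108.75
χ² = Σ (O − E)² / E
  black: (246 − 244.6875)² / 244.6875 = 0.0070
  chocolate: (84 − 81.5625)² / 81.5625 = 0.0728
  yellow: (105 − 108.75)² / 108.75 = 0.1293
χ² = 0.0070 + 0.0728 + 0.1293 = 0.2091 ≈ 0.209
Degrees of freedom = 3 − 1 = 2; critical value at α = 0.05 is 5.991.
Since 0.209 < 5.991, we fail to reject the null hypothesis — the data are consistent with the 9:3:4 ratio.

0.209; consistent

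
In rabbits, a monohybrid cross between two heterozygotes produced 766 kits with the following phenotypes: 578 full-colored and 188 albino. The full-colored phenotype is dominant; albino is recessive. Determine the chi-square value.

For a monohybrid cross between heterozygotes with complete dominance, the expected phenotypic ratio is 3:1.
Expected counts for N = 766 under a 3:1 ratio (total parts = 4):
  full-colored: 766 × 3/4 = 574.5
  albino: 766 × 1/4 = 191.5
χ² = Σ (O − E)² / E
  full-colored: (578 − 574.5)² / 574.5 = 0.0213
  albino: (188 − 191.5)² / 191.5 = 0.0640
χ² = 0.0213 + 0.0640 = 0.0853 ≈ 0.085

0.085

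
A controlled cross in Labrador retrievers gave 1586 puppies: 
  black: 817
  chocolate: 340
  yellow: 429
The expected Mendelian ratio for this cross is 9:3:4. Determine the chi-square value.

The 9:3:4 ratio has 16 parts, so with N = 1586 the expected counts are:
  black: 1586 × 9/16 = 892.125
  chocolate: 1586 × 3/16 = 297.375
  yellow: 1586 × 4/16 = 396.5
χ² = Σ (O − E)² / E
  black: (817 − 892.125)² / 892.125 = 6.3262
  chocolate: (340 − 297.375)² / 297.375 = 6.1098
  yellow: (429 − 396.5)² / 396.5 = 2.6639
χ² = 6.3262 + 6.1098 + 2.6639 = 15.0999 ≈ 15.100

15.100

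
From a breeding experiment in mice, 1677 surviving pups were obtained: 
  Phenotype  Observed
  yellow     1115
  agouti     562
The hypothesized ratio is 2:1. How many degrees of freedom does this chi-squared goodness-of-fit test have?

A goodness-of-fit test with 2 phenotype classes has df = 2 − 1 = 1.

1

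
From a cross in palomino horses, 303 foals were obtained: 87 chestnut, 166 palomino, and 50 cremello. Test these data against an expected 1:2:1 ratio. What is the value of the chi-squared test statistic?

11.812

Under the 1:2:1 hypothesis (Σ ratio = 4, N = 303):
  chestnut: 303 × 1/4 = 75.75
  palomino: 303 × 2/4 = 151.5
  cremello: 303 × 1/4 = 75.75
χ² = Σ (O − E)² / E
  chestnut: (87 − 75.75)² / 75.75 = 1.6708
  palomino: (166 − 151.5)² / 151.5 = 1.3878
  cremello: (50 − 75.75)² / 75.75 = 8.7533
χ² = 1.6708 + 1.3878 + 8.7533 = 11.8119 ≈ 11.812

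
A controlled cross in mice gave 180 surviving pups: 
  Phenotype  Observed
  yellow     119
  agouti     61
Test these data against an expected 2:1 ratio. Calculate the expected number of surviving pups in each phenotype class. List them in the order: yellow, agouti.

Under the 2:1 hypothesis (Σ ratio = 3, N = 180):
  yellow: 180 × 2/3 = 120
  agouti: 180 × 1/3 = 60

120, 60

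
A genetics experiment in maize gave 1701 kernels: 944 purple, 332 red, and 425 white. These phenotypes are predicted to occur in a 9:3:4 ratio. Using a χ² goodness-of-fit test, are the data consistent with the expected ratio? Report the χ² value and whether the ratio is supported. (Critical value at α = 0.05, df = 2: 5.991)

0.707; consistent

Total ratio parts = 16. Expected numbers out of 1701:
  purple: 1701 × 9/16 = 956.8125
  red: 1701 × 3/16 = 318.9375
  white: 1701 × 4/16 = 425.25
χ² = Σ (O − E)² / E
  purple: (944 − 956.8125)² / 956.8125 = 0.1716
  red: (332 − 318.9375)² / 318.9375 = 0.5350
  white: (425 − 425.25)² / 425.25 = 0.0001
χ² = 0.1716 + 0.5350 + 0.0001 = 0.7067 ≈ 0.707
Degrees of freedom = 3 − 1 = 2; critical value at α = 0.05 is 5.991.
Since 0.707 < 5.991, we fail to reject the null hypothesis — the data are consistent with the 9:3:4 ratio.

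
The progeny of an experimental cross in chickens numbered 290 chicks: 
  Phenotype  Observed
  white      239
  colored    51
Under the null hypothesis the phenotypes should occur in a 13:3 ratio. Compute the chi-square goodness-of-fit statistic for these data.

0.258

Under the 13:3 hypothesis (Σ ratio = 16, N = 290):
  white: 290 × 13/16 = 235.625
  colored: 290 × 3/16 = 54.375
χ² = Σ (O − E)² / E
  white: (239 − 235.625)² / 235.625 = 0.0483
  colored: (51 − 54.375)² / 54.375 = 0.2095
χ² = 0.0483 + 0.2095 = 0.2578 ≈ 0.258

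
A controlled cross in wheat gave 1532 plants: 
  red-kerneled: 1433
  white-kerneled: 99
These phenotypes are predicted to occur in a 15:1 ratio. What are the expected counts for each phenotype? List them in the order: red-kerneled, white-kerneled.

1436.25, 95.75

The 15:1 ratio has 16 parts, so with N = 1532 the expected counts are:
  red-kerneled: 1532 × 15/16 = 1436.25
  white-kerneled: 1532 × 1/16 = 95.75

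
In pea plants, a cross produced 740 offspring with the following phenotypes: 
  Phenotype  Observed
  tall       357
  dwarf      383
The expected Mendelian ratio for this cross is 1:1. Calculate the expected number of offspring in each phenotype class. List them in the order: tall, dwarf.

Expected counts for N = 740 under a 1:1 ratio (total parts = 2):
  tall: 740 × 1/2 = 370
  dwarf: 740 × 1/2 = 370

370, 370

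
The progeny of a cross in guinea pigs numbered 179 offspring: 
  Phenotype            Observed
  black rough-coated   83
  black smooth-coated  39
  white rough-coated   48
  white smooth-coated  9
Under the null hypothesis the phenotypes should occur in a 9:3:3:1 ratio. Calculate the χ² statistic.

Under the 9:3:3:1 hypothesis (Σ ratio = 16, N = 179):
  black rough-coated: 179 × 9/16 = 100.6875
  black smooth-coated: 179 × 3/16 = 33.5625
  white rough-coated: 179 × 3/16 = 33.5625
  white smooth-coated: 179 × 1/16 = 11.1875
χ² = Σ (O − E)² / E
  black rough-coated: (83 − 100.6875)² / 100.6875 = 3.1071
  black smooth-coated: (39 − 33.5625)² / 33.5625 = 0.8809
  white rough-coated: (48 − 33.5625)² / 33.5625 = 6.2105
  white smooth-coated: (9 − 11.1875)² / 11.1875 = 0.4277
χ² = 3.1071 + 0.8809 + 6.2105 + 0.4277 = 10.6262 ≈ 10.626

10.626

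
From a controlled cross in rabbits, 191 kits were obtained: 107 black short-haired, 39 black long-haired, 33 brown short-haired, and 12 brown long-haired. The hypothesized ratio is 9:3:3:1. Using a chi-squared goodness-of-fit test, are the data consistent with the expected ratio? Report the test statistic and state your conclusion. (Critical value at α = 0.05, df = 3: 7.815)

Expected counts for N = 191 under a 9:3:3:1 ratio (total parts = 16):
  black short-haired: 191 × 9/16 = 107.4375
  black long-haired: 191 × 3/16 = 35.8125
  brown short-haired: 191 × 3/16 = 35.8125
  brown long-haired: 191 × 1/16 = 11.9375
χ² = Σ (O − E)² / E
  black short-haired: (107 − 107.4375)² / 107.4375 = 0.0018
  black long-haired: (39 − 35.8125)² / 35.8125 = 0.2837
  brown short-haired: (33 − 35.8125)² / 35.8125 = 0.2209
  brown long-haired: (12 − 11.9375)² / 11.9375 = 0.0003
χ² = 0.0018 + 0.2837 + 0.2209 + 0.0003 = 0.5067 ≈ 0.507
Degrees of freedom = 4 − 1 = 3; critical value at α = 0.05 is 7.815.
Since 0.507 < 7.815, we fail to reject the null hypothesis — the data are consistent with the 9:3:3:1 ratio.

0.507; consistent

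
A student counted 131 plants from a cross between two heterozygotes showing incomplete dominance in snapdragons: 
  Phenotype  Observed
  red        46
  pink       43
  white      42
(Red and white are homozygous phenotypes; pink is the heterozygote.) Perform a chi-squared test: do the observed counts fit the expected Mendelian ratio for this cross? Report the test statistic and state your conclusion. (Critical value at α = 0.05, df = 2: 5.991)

15.702; not consistent

With incomplete dominance, a heterozygote × heterozygote cross gives a 1:2:1 phenotypic ratio.
Expected counts for N = 131 under a 1:2:1 ratio (total parts = 4):
  red: 131 × 1/4 = 32.75
  pink: 131 × 2/4 = 65.5
  white: 131 × 1/4 = 32.75
χ² = Σ (O − E)² / E
  red: (46 − 32.75)² / 32.75 = 5.3607
  pink: (43 − 65.5)² / 65.5 = 7.7290
  white: (42 − 32.75)² / 32.75 = 2.6126
χ² = 5.3607 + 7.7290 + 2.6126 = 15.7023 ≈ 15.702
Degrees of freedom = 3 − 1 = 2; critical value at α = 0.05 is 5.991.
Since 15.702 > 5.991, we reject the null hypothesis — the data do not fit the 1:2:1 ratio.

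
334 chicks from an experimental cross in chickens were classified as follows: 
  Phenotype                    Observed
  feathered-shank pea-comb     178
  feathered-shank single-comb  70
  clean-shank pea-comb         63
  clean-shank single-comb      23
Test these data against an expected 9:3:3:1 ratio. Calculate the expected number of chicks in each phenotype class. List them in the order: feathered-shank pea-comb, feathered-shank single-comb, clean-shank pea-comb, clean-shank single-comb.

187.875, 62.625, 62.625, 20.875

Total ratio parts = 16. Expected numbers out of 334:
  feathered-shank pea-comb: 334 × 9/16 = 187.875
  feathered-shank single-comb: 334 × 3/16 = 62.625
  clean-shank pea-comb: 334 × 3/16 = 62.625
  clean-shank single-comb: 334 × 1/16 = 20.875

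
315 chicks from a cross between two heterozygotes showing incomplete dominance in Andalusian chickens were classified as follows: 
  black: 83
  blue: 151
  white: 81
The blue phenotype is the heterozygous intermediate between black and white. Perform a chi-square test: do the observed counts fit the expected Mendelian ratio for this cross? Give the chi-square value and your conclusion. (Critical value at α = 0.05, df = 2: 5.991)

With incomplete dominance, a heterozygote × heterozygote cross gives a 1:2:1 phenotypic ratio.
The 1:2:1 ratio has 4 parts, so with N = 315 the expected counts are:
  black: 315 × 1/4 = 78.75
  blue: 315 × 2/4 = 157.5
  white: 315 × 1/4 = 78.75
χ² = Σ (O − E)² / E
  black: (83 − 78.75)² / 78.75 = 0.2294
  blue: (151 − 157.5)² / 157.5 = 0.2683
  white: (81 − 78.75)² / 78.75 = 0.0643
χ² = 0.2294 + 0.2683 + 0.0643 = 0.562
Degrees of freedom = 3 − 1 = 2; critical value at α = 0.05 is 5.991.
Since 0.562 < 5.991, we fail to reject the null hypothesis — the data are consistent with the 1:2:1 ratio.

0.562; consistent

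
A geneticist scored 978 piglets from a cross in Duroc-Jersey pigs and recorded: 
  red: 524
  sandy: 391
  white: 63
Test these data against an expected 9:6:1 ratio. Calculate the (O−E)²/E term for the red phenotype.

1.241

Expected counts for N = 978 under a 9:6:1 ratio (total parts = 16):
  red: 978 × 9/16 = 550.125
  sandy: 978 × 6/16 = 366.75
  white: 978 × 1/16 = 61.125
Contribution of red: (524 − 550.125)² / 550.125 = 1.2407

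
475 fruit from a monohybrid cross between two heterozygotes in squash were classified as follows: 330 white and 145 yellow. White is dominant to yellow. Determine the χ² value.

7.737

For a monohybrid cross between heterozygotes with complete dominance, the expected phenotypic ratio is 3:1.
Expected counts for N = 475 under a 3:1 ratio (total parts = 4):
  white: 475 × 3/4 = 356.25
  yellow: 475 × 1/4 = 118.75
χ² = Σ (O − E)² / E
  white: (330 − 356.25)² / 356.25 = 1.9342
  yellow: (145 − 118.75)² / 118.75 = 5.8026
χ² = 1.9342 + 5.8026 = 7.7368 ≈ 7.737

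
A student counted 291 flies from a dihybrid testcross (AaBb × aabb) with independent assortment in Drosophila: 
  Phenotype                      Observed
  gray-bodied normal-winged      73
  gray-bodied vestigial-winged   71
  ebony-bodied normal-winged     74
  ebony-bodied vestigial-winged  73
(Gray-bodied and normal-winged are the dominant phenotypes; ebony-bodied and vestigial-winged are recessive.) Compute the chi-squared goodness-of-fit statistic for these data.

0.065

A dihybrid testcross with independent assortment gives a 1:1:1:1 ratio.
Under the 1:1:1:1 hypothesis (Σ ratio = 4, N = 291):
  gray-bodied normal-winged: 291 × 1/4 = 72.75
  gray-bodied vestigial-winged: 291 × 1/4 = 72.75
  ebony-bodied normal-winged: 291 × 1/4 = 72.75
  ebony-bodied vestigial-winged: 291 × 1/4 = 72.75
χ² = Σ (O − E)² / E
  gray-bodied normal-winged: (73 − 72.75)² / 72.75 = 0.0009
  gray-bodied vestigial-winged: (71 − 72.75)² / 72.75 = 0.0421
  ebony-bodied normal-winged: (74 − 72.75)² / 72.75 = 0.0215
  ebony-bodied vestigial-winged: (73 − 72.75)² / 72.75 = 0.0009
χ² = 0.0009 + 0.0421 + 0.0215 + 0.0009 = 0.0654 ≈ 0.065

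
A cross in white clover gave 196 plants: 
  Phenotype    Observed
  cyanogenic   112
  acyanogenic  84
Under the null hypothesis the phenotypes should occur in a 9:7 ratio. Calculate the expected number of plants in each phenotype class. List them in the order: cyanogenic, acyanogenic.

110.25, 85.75

Total ratio parts = 16. Expected numbers out of 196:
  cyanogenic: 196 × 9/16 = 110.25
  acyanogenic: 196 × 7/16 = 85.75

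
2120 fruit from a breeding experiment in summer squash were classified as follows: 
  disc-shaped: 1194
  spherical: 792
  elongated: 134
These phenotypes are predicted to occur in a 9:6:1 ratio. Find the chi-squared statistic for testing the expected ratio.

Total ratio parts = 16. Expected numbers out of 2120:
  disc-shaped: 2120 × 9/16 = 1192.5
  spherical: 2120 × 6/16 = 795
  elongated: 2120 × 1/16 = 132.5
χ² = Σ (O − E)² / E
  disc-shaped: (1194 − 1192.5)² / 1192.5 = 0.0019
  spherical: (792 − 795)² / 795 = 0.0113
  elongated: (134 − 132.5)² / 132.5 = 0.0170
χ² = 0.0019 + 0.0113 + 0.0170 = 0.0302 ≈ 0.030

0.030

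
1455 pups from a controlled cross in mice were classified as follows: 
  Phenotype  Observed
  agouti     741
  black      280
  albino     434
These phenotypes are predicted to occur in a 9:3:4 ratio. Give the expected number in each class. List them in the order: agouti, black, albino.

Expected counts for N = 1455 under a 9:3:4 ratio (total parts = 16):
  agouti: 1455 × 9/16 = 818.4375
  black: 1455 × 3/16 = 272.8125
  albino: 1455 × 4/16 = 363.75

818.4375, 272.8125, 363.75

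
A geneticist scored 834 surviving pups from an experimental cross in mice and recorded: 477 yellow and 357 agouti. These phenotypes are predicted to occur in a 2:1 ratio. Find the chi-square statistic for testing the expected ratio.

The 2:1 ratio has 3 parts, so with N = 834 the expected counts are:
  yellow: 834 × 2/3 = 556
  agouti: 834 × 1/3 = 278
χ² = Σ (O − E)² / E
  yellow: (477 − 556)² / 556 = 11.2248
  agouti: (357 − 278)² / 278 = 22.4496
χ² = 11.2248 + 22.4496 = 33.6744 ≈ 33.674

33.674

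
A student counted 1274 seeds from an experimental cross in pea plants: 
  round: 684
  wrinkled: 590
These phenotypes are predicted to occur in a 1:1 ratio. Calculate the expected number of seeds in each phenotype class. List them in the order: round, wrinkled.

637, 637

The 1:1 ratio has 2 parts, so with N = 1274 the expected counts are:
  round: 1274 × 1/2 = 637
  wrinkled: 1274 × 1/2 = 637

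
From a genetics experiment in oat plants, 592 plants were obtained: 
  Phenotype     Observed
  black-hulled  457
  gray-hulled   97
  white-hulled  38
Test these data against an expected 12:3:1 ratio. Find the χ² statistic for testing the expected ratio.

Total ratio parts = 16. Expected numbers out of 592:
  black-hulled: 592 × 12/16 = 444
  gray-hulled: 592 × 3/16 = 111
  white-hulled: 592 × 1/16 = 37
χ² = Σ (O − E)² / E
  black-hulled: (457 − 444)² / 444 = 0.3806
  gray-hulled: (97 − 111)² / 111 = 1.7658
  white-hulled: (38 − 37)² / 37 = 0.0270
χ² = 0.3806 + 1.7658 + 0.0270 = 2.1734 ≈ 2.173

2.173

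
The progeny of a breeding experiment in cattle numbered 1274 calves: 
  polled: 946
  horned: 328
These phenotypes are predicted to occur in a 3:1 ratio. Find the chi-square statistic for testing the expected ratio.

0.378

Under the 3:1 hypothesis (Σ ratio = 4, N = 1274):
  polled: 1274 × 3/4 = 955.5
  horned: 1274 × 1/4 = 318.5
χ² = Σ (O − E)² / E
  polled: (946 − 955.5)² / 955.5 = 0.0945
  horned: (328 − 318.5)² / 318.5 = 0.2834
χ² = 0.0945 + 0.2834 = 0.3779 ≈ 0.378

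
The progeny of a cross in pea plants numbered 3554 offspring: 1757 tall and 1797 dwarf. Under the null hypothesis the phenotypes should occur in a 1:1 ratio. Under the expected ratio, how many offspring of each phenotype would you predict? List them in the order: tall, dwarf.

1777, 1777

Expected counts for N = 3554 under a 1:1 ratio (total parts = 2):
  tall: 3554 × 1/2 = 1777
  dwarf: 3554 × 1/2 = 1777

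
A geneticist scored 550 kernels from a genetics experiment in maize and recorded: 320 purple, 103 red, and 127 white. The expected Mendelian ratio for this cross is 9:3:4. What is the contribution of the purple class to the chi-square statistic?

Under the 9:3:4 hypothesis (Σ ratio = 16, N = 550):
  purple: 550 × 9/16 = 309.375
  red: 550 × 3/16 = 103.125
  white: 550 × 4/16 = 137.5
Contribution of purple: (320 − 309.375)² / 309.375 = 0.3649

0.365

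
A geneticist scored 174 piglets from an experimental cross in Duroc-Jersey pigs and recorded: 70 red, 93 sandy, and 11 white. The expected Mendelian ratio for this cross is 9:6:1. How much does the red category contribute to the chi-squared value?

7.939

The 9:6:1 ratio has 16 parts, so with N = 174 the expected counts are:
  red: 174 × 9/16 = 97.875
  sandy: 174 × 6/16 = 65.25
  white: 174 × 1/16 = 10.875
Contribution of red: (70 − 97.875)² / 97.875 = 7.9389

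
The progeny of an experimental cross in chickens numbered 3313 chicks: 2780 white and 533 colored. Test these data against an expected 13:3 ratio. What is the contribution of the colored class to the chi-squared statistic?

Expected counts for N = 3313 under a 13:3 ratio (total parts = 16):
  white: 3313 × 13/16 = 2691.8125
  colored: 3313 × 3/16 = 621.1875
Contribution of colored: (533 − 621.1875)² / 621.1875 = 12.5196

12.520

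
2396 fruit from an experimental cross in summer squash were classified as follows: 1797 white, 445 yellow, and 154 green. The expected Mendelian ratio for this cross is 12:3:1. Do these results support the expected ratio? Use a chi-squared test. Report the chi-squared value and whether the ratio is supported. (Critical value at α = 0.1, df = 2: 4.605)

Under the 12:3:1 hypothesis (Σ ratio = 16, N = 2396):
  white: 2396 × 12/16 = 1797
  yellow: 2396 × 3/16 = 449.25
  green: 2396 × 1/16 = 149.75
χ² = Σ (O − E)² / E
  white: (1797 − 1797)² / 1797 = 0.0000
  yellow: (445 − 449.25)² / 449.25 = 0.0402
  green: (154 − 149.75)² / 149.75 = 0.1206
χ² = 0.0000 + 0.0402 + 0.1206 = 0.1608 ≈ 0.161
Degrees of freedom = 3 − 1 = 2; critical value at α = 0.1 is 4.605.
Since 0.161 < 4.605, we fail to reject the null hypothesis — the data are consistent with the 12:3:1 ratio.

0.161; consistent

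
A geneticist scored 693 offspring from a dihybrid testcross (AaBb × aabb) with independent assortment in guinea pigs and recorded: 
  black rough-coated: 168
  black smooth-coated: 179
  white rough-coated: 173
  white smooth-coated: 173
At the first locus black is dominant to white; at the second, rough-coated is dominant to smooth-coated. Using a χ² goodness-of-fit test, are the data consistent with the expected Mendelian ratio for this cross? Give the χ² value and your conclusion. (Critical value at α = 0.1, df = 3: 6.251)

0.351; consistent

A dihybrid testcross with independent assortment gives a 1:1:1:1 ratio.
The 1:1:1:1 ratio has 4 parts, so with N = 693 the expected counts are:
  black rough-coated: 693 × 1/4 = 173.25
  black smooth-coated: 693 × 1/4 = 173.25
  white rough-coated: 693 × 1/4 = 173.25
  white smooth-coated: 693 × 1/4 = 173.25
χ² = Σ (O − E)² / E
  black rough-coated: (168 − 173.25)² / 173.25 = 0.1591
  black smooth-coated: (179 − 173.25)² / 173.25 = 0.1908
  white rough-coated: (173 − 173.25)² / 173.25 = 0.0004
  white smooth-coated: (173 − 173.25)² / 173.25 = 0.0004
χ² = 0.1591 + 0.1908 + 0.0004 + 0.0004 = 0.3507 ≈ 0.351
Degrees of freedom = 4 − 1 = 3; critical value at α = 0.1 is 6.251.
Since 0.351 < 6.251, we fail to reject the null hypothesis — the data are consistent with the 1:1:1:1 ratio.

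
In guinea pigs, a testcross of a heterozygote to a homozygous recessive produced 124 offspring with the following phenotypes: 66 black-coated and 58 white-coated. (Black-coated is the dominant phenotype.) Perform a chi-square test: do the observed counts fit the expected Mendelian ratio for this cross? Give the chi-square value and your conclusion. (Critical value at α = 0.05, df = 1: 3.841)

A testcross of a heterozygote (Aa × aa) gives a 1:1 phenotypic ratio.
Total ratio parts = 2. Expected numbers out of 124:
  black-coated: 124 × 1/2 = 62
  white-coated: 124 × 1/2 = 62
χ² = Σ (O − E)² / E
  black-coated: (66 − 62)² / 62 = 0.2581
  white-coated: (58 − 62)² / 62 = 0.2581
χ² = 0.2581 + 0.2581 = 0.5162 ≈ 0.516
Degrees of freedom = 2 − 1 = 1; critical value at α = 0.05 is 3.841.
Since 0.516 < 3.841, we fail to reject the null hypothesis — the data are consistent with the 1:1 ratio.

0.516; consistent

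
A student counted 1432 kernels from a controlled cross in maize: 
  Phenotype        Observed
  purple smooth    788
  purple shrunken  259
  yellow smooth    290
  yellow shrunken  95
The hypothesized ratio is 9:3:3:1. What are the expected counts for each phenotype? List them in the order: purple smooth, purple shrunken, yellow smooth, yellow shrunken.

Expected counts for N = 1432 under a 9:3:3:1 ratio (total parts = 16):
  purple smooth: 1432 × 9/16 = 805.5
  purple shrunken: 1432 × 3/16 = 268.5
  yellow smooth: 1432 × 3/16 = 268.5
  yellow shrunken: 1432 × 1/16 = 89.5

805.5, 268.5, 268.5, 89.5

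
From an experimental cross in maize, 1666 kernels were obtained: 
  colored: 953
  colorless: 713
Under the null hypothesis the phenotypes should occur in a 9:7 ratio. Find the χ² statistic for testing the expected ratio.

0.615

Expected counts for N = 1666 under a 9:7 ratio (total parts = 16):
  colored: 1666 × 9/16 = 937.125
  colorless: 1666 × 7/16 = 728.875
χ² = Σ (O − E)² / E
  colored: (953 − 937.125)² / 937.125 = 0.2689
  colorless: (713 − 728.875)² / 728.875 = 0.3458
χ² = 0.2689 + 0.3458 = 0.6147 ≈ 0.615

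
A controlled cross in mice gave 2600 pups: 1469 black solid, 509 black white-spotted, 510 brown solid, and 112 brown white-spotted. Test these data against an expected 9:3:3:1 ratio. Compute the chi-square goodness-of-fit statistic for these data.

17.709

Expected counts for N = 2600 under a 9:3:3:1 ratio (total parts = 16):
  black solid: 2600 × 9/16 = 1462.5
  black white-spotted: 2600 × 3/16 = 487.5
  brown solid: 2600 × 3/16 = 487.5
  brown white-spotted: 2600 × 1/16 = 162.5
χ² = Σ (O − E)² / E
  black solid: (1469 − 1462.5)² / 1462.5 = 0.0289
  black white-spotted: (509 − 487.5)² / 487.5 = 0.9482
  brown solid: (510 − 487.5)² / 487.5 = 1.0385
  brown white-spotted: (112 − 162.5)² / 162.5 = 15.6938
χ² = 0.0289 + 0.9482 + 1.0385 + 15.6938 = 17.7094 ≈ 17.709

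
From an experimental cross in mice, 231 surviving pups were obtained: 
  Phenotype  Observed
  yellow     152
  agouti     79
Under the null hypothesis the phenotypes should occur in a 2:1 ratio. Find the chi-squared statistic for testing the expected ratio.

0.078

Total ratio parts = 3. Expected numbers out of 231:
  yellow: 231 × 2/3 = 154
  agouti: 231 × 1/3 = 77
χ² = Σ (O − E)² / E
  yellow: (152 − 154)² / 154 = 0.0260
  agouti: (79 − 77)² / 77 = 0.0519
χ² = 0.0260 + 0.0519 = 0.0779 ≈ 0.078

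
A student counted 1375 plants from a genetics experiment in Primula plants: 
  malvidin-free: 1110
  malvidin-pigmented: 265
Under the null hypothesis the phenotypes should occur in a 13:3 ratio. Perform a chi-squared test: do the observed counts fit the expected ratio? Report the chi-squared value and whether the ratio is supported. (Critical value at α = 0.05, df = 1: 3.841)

0.247; consistent

Under the 13:3 hypothesis (Σ ratio = 16, N = 1375):
  malvidin-free: 1375 × 13/16 = 1117.1875
  malvidin-pigmented: 1375 × 3/16 = 257.8125
χ² = Σ (O − E)² / E
  malvidin-free: (1110 − 1117.1875)² / 1117.1875 = 0.0462
  malvidin-pigmented: (265 − 257.8125)² / 257.8125 = 0.2004
χ² = 0.0462 + 0.2004 = 0.2466 ≈ 0.247
Degrees of freedom = 2 − 1 = 1; critical value at α = 0.05 is 3.841.
Since 0.247 < 3.841, we fail to reject the null hypothesis — the data are consistent with the 13:3 ratio.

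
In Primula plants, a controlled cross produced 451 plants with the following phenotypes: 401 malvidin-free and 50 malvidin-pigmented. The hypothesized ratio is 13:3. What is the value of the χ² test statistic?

Expected counts for N = 451 under a 13:3 ratio (total parts = 16):
  malvidin-free: 451 × 13/16 = 366.4375
  malvidin-pigmented: 451 × 3/16 = 84.5625
χ² = Σ (O − E)² / E
  malvidin-free: (401 − 366.4375)² / 366.4375 = 3.2599
  malvidin-pigmented: (50 − 84.5625)² / 84.5625 = 14.1264
χ² = 3.2599 + 14.1264 = 17.3863 ≈ 17.386

17.386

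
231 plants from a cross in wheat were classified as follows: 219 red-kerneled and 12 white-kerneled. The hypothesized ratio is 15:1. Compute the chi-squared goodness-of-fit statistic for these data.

Under the 15:1 hypothesis (Σ ratio = 16, N = 231):
  red-kerneled: 231 × 15/16 = 216.5625
  white-kerneled: 231 × 1/16 = 14.4375
χ² = Σ (O − E)² / E
  red-kerneled: (219 − 216.5625)² / 216.5625 = 0.0274
  white-kerneled: (12 − 14.4375)² / 14.4375 = 0.4115
χ² = 0.0274 + 0.4115 = 0.4389 ≈ 0.439

0.439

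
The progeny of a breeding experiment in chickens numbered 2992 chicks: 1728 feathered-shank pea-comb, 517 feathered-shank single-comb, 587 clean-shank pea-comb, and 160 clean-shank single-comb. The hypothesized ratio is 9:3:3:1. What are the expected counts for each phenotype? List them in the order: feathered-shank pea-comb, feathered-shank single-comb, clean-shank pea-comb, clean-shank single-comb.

1683, 561, 561, 187

Total ratio parts = 16. Expected numbers out of 2992:
  feathered-shank pea-comb: 2992 × 9/16 = 1683
  feathered-shank single-comb: 2992 × 3/16 = 561
  clean-shank pea-comb: 2992 × 3/16 = 561
  clean-shank single-comb: 2992 × 1/16 = 187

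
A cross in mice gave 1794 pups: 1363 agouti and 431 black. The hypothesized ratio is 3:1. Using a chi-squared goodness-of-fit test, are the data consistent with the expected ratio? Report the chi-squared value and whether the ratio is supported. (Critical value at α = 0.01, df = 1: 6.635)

Expected counts for N = 1794 under a 3:1 ratio (total parts = 4):
  agouti: 1794 × 3/4 = 1345.5
  black: 1794 × 1/4 = 448.5
χ² = Σ (O − E)² / E
  agouti: (1363 − 1345.5)² / 1345.5 = 0.2276
  black: (431 − 448.5)² / 448.5 = 0.6828
χ² = 0.2276 + 0.6828 = 0.9104 ≈ 0.910
Degrees of freedom = 2 − 1 = 1; critical value at α = 0.01 is 6.635.
Since 0.910 < 6.635, we fail to reject the null hypothesis — the data are consistent with the 3:1 ratio.

0.910; consistent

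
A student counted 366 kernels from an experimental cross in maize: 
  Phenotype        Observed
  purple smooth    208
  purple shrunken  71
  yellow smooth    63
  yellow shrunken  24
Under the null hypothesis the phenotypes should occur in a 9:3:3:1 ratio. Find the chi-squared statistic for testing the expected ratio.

0.621

Total ratio parts = 16. Expected numbers out of 366:
  purple smooth: 366 × 9/16 = 205.875
  purple shrunken: 366 × 3/16 = 68.625
  yellow smooth: 366 × 3/16 = 68.625
  yellow shrunken: 366 × 1/16 = 22.875
χ² = Σ (O − E)² / E
  purple smooth: (208 − 205.875)² / 205.875 = 0.0219
  purple shrunken: (71 − 68.625)² / 68.625 = 0.0822
  yellow smooth: (63 − 68.625)² / 68.625 = 0.4611
  yellow shrunken: (24 − 22.875)² / 22.875 = 0.0553
χ² = 0.0219 + 0.0822 + 0.4611 + 0.0553 = 0.6205 ≈ 0.621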